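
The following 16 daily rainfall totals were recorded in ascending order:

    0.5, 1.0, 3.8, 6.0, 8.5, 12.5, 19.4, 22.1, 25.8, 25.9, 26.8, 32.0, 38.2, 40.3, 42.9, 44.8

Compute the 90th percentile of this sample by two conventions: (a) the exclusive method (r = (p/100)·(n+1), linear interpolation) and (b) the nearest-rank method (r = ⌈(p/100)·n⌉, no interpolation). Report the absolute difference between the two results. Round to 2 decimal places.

n = 16.
(a) r = 15.3; between ranks 15 (42.9) and 16 (44.8): 43.47.
(b) the nearest-rank method: rank 15 → 42.9.
|43.47 − 42.9| = 0.57.

0.57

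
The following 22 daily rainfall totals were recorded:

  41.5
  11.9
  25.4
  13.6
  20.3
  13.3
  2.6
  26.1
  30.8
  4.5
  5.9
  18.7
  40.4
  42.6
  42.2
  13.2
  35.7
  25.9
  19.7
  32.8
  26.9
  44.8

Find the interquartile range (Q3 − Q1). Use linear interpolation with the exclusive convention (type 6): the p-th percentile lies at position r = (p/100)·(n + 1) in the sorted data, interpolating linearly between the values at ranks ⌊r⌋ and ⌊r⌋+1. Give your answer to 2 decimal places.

23.60

Sorted: 2.6, 4.5, 5.9, 11.9, 13.2, 13.3, 13.6, 18.7, 19.7, 20.3, 25.4, 25.9, 26.1, 26.9, 30.8, 32.8, 35.7, 40.4, 41.5, 42.2, 42.6, 44.8.
n = 22.
P25: r = 5.75; ranks 5–6 are 13.2, 13.3; interpolating gives 13.275.
P75: r = 17.25; ranks 17–18 are 35.7, 40.4; interpolating gives 36.875.
Difference: 36.875 − 13.275 = 23.6.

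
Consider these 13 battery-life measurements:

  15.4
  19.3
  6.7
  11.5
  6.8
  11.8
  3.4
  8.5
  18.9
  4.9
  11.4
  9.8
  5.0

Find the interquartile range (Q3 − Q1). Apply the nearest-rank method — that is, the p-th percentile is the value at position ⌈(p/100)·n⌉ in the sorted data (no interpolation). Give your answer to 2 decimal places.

5.10

Sorted: 3.4, 4.9, 5.0, 6.7, 6.8, 8.5, 9.8, 11.4, 11.5, 11.8, 15.4, 18.9, 19.3.
n = 13.
P25: rank ⌈25/100·13⌉ = 4 → 6.7.
P75: rank ⌈75/100·13⌉ = 10 → 11.8.
Difference: 11.8 − 6.7 = 5.1.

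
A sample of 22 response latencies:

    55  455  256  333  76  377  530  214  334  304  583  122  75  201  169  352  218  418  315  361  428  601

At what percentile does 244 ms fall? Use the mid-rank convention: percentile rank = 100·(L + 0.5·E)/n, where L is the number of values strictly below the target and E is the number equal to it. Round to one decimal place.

36.4

Sorted: 55, 75, 76, 122, 169, 201, 214, 218, 256, 304, 315, 333, 334, 352, 361, 377, 418, 428, 455, 530, 583, 601.
Count below 244: L = 8; count equal: E = 0; n = 22.
Percentile rank = 100·(8 + 0.5·0)/22 = 100·8/22 = 36.36.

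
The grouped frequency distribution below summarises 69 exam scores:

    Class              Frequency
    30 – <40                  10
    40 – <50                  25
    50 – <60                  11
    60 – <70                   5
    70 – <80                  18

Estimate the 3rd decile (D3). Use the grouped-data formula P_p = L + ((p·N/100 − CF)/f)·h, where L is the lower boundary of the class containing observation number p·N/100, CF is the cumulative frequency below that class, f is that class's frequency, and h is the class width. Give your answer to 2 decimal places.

44.28

N = 69; target position k = 30/100 · 69 = 20.7.
Cumulative frequencies: 10, 35, 46, 51, 69.
Observation 20.7 falls in the class 40 – <50.
L = 40, CF = 10, f = 25, h = 10.
P30 = 40 + ((20.7 − 10)/25)·10 = 40 + 4.28 = 44.28.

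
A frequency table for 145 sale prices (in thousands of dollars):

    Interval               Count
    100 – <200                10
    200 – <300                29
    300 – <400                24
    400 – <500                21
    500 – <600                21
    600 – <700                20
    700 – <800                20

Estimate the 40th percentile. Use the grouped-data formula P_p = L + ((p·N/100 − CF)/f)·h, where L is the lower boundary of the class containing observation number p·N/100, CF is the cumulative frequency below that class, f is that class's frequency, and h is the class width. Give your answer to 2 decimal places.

N = 145; target position k = 40/100 · 145 = 58.
Cumulative frequencies: 10, 39, 63, 84, 105, 125, 145.
Observation 58 falls in the class 300 – <400.
L = 300, CF = 39, f = 24, h = 100.
P40 = 300 + ((58 − 39)/24)·100 = 300 + 79.1667 = 379.167.

379.17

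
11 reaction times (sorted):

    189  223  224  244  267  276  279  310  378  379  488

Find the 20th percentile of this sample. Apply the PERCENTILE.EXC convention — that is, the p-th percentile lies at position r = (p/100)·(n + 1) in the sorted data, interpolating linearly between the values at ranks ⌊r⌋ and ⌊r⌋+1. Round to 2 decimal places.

223.40

n = 11.
r = (20/100)·(11 + 1) = 2.4.
Rank 2 is 223 and rank 3 is 224.
Interpolate: 223 + 0.4·(224 − 223) = 223 + 0.4·1 = 223.4.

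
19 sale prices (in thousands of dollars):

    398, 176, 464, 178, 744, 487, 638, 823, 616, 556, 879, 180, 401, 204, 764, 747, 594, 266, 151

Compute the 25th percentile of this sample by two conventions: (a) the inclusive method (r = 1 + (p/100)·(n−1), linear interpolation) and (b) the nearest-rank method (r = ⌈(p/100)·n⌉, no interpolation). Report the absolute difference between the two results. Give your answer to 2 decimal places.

31.00

Sorted: 151, 176, 178, 180, 204, 266, 398, 401, 464, 487, 556, 594, 616, 638, 744, 747, 764, 823, 879.
n = 19.
(a) r = 5.5; between ranks 5 (204) and 6 (266): 235.
(b) the nearest-rank method: rank 5 → 204.
|235 − 204| = 31.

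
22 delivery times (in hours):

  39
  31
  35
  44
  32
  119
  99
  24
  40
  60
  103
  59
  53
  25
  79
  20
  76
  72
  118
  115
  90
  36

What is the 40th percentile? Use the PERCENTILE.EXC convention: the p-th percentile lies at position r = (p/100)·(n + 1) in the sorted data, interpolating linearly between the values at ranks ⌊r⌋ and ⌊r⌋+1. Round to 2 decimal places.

40.80

Sorted: 20, 24, 25, 31, 32, 35, 36, 39, 40, 44, 53, 59, 60, 72, 76, 79, 90, 99, 103, 115, 118, 119.
n = 22.
r = (40/100)·(22 + 1) = 9.2.
Rank 9 is 40 and rank 10 is 44.
Interpolate: 40 + 0.2·(44 − 40) = 40 + 0.2·4 = 40.8.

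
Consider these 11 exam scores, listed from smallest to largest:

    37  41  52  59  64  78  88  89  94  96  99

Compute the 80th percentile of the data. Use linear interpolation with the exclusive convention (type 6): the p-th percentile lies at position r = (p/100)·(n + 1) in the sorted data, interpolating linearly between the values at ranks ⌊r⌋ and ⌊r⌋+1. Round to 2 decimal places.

n = 11.
r = (80/100)·(11 + 1) = 9.6.
Rank 9 is 94 and rank 10 is 96.
Interpolate: 94 + 0.6·(96 − 94) = 94 + 0.6·2 = 95.2.

95.20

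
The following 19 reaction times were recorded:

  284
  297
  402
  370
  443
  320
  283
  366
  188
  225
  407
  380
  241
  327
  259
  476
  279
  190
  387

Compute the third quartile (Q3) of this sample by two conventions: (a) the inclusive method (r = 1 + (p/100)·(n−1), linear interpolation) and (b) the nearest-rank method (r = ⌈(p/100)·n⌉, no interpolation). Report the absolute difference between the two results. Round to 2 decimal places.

Sorted: 188, 190, 225, 241, 259, 279, 283, 284, 297, 320, 327, 366, 370, 380, 387, 402, 407, 443, 476.
n = 19.
(a) r = 14.5; between ranks 14 (380) and 15 (387): 383.5.
(b) the nearest-rank method: rank 15 → 387.
|383.5 − 387| = 3.5.

3.50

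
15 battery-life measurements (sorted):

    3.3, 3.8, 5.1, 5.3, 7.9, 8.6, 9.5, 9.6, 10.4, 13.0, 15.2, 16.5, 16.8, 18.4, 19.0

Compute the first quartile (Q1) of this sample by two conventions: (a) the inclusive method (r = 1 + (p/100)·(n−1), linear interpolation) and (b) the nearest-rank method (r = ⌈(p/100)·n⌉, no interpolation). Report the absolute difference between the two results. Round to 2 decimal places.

n = 15.
(a) r = 4.5; between ranks 4 (5.3) and 5 (7.9): 6.6.
(b) the nearest-rank method: rank 4 → 5.3.
|6.6 − 5.3| = 1.3.

1.30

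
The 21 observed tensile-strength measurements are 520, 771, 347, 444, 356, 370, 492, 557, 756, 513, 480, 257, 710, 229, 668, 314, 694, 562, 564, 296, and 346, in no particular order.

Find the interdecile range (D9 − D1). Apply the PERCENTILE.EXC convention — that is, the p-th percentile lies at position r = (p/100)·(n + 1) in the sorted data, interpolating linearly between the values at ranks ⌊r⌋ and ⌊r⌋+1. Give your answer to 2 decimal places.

Sorted: 229, 257, 296, 314, 346, 347, 356, 370, 444, 480, 492, 513, 520, 557, 562, 564, 668, 694, 710, 756, 771.
n = 21.
P10: r = 2.2; ranks 2–3 are 257, 296; interpolating gives 264.8.
P90: r = 19.8; ranks 19–20 are 710, 756; interpolating gives 746.8.
Difference: 746.8 − 264.8 = 482.

482.00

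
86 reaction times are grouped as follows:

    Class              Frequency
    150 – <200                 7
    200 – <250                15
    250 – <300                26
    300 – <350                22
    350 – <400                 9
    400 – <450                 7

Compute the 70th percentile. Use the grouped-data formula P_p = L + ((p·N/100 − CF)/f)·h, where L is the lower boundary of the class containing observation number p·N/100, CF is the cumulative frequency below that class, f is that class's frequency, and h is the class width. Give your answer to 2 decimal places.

327.73

N = 86; target position k = 70/100 · 86 = 60.2.
Cumulative frequencies: 7, 22, 48, 70, 79, 86.
Observation 60.2 falls in the class 300 – <350.
L = 300, CF = 48, f = 22, h = 50.
P70 = 300 + ((60.2 − 48)/22)·50 = 300 + 27.7273 = 327.727.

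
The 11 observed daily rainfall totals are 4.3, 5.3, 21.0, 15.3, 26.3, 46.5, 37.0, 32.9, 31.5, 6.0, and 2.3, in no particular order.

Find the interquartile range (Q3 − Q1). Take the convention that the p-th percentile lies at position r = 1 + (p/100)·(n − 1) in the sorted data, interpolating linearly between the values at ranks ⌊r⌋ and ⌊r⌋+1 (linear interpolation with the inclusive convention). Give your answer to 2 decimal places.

Sorted: 2.3, 4.3, 5.3, 6.0, 15.3, 21.0, 26.3, 31.5, 32.9, 37.0, 46.5.
n = 11.
P25: r = 3.5; ranks 3–4 are 5.3, 6.0; interpolating gives 5.65.
P75: r = 8.5; ranks 8–9 are 31.5, 32.9; interpolating gives 32.2.
Difference: 32.2 − 5.65 = 26.55.

26.55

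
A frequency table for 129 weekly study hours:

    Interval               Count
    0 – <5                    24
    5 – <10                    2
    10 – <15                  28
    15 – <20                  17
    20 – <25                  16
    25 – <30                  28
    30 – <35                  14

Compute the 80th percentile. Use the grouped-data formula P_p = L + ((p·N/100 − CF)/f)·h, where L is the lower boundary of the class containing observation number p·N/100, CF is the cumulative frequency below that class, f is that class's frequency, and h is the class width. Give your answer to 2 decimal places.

27.89

N = 129; target position k = 80/100 · 129 = 103.2.
Cumulative frequencies: 24, 26, 54, 71, 87, 115, 129.
Observation 103.2 falls in the class 25 – <30.
L = 25, CF = 87, f = 28, h = 5.
P80 = 25 + ((103.2 − 87)/28)·5 = 25 + 2.89286 = 27.8929.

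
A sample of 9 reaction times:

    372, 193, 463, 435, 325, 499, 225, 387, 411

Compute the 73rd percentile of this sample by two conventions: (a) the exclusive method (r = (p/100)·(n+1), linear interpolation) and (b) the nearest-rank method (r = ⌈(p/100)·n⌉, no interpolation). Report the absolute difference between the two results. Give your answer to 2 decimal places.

8.40

Sorted: 193, 225, 325, 372, 387, 411, 435, 463, 499.
n = 9.
(a) r = 7.3; between ranks 7 (435) and 8 (463): 443.4.
(b) the nearest-rank method: rank 7 → 435.
|443.4 − 435| = 8.4.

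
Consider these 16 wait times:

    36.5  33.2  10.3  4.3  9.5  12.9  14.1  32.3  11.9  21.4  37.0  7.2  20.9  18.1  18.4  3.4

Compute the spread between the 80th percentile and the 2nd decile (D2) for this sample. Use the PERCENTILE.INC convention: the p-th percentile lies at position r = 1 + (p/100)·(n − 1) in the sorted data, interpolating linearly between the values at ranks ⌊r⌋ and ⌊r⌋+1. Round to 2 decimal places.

Sorted: 3.4, 4.3, 7.2, 9.5, 10.3, 11.9, 12.9, 14.1, 18.1, 18.4, 20.9, 21.4, 32.3, 33.2, 36.5, 37.0.
n = 16.
P20: r = 4 (integer) → 9.5.
P80: r = 13 (integer) → 32.3.
Difference: 32.3 − 9.5 = 22.8.

22.80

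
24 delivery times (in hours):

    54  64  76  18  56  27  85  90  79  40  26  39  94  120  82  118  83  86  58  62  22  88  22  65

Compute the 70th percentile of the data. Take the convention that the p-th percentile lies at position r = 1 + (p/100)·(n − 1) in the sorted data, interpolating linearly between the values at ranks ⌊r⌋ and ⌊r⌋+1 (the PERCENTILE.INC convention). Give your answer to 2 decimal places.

83.20

Sorted: 18, 22, 22, 26, 27, 39, 40, 54, 56, 58, 62, 64, 65, 76, 79, 82, 83, 85, 86, 88, 90, 94, 118, 120.
n = 24.
r = 1 + (70/100)·(24 − 1) = 1 + 16.1 = 17.1.
Rank 17 is 83 and rank 18 is 85.
Interpolate: 83 + 0.1·(85 − 83) = 83 + 0.1·2 = 83.2.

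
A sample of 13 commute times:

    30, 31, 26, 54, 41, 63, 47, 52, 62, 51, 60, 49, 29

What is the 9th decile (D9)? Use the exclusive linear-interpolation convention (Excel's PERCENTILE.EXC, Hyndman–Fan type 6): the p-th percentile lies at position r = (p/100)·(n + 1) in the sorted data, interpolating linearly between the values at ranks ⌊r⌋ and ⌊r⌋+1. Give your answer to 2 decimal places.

Sorted: 26, 29, 30, 31, 41, 47, 49, 51, 52, 54, 60, 62, 63.
n = 13.
r = (90/100)·(13 + 1) = 12.6.
Rank 12 is 62 and rank 13 is 63.
Interpolate: 62 + 0.6·(63 − 62) = 62 + 0.6·1 = 62.6.

62.60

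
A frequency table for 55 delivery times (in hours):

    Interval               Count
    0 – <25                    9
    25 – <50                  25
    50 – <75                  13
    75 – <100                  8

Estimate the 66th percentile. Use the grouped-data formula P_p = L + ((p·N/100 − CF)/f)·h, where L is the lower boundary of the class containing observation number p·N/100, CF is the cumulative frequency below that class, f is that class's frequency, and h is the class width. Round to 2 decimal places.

54.42

N = 55; target position k = 66/100 · 55 = 36.3.
Cumulative frequencies: 9, 34, 47, 55.
Observation 36.3 falls in the class 50 – <75.
L = 50, CF = 34, f = 13, h = 25.
P66 = 50 + ((36.3 − 34)/13)·25 = 50 + 4.42308 = 54.4231.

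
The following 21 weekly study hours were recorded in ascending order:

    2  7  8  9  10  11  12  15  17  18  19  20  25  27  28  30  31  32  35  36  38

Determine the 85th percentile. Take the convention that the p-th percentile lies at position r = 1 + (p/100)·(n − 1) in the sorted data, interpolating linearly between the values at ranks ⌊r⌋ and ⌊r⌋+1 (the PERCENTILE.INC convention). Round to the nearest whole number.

32

n = 21.
r = 1 + (85/100)·(21 − 1) = 1 + 17 = 18.
r is an integer, so P85 is the value at rank 18: 32.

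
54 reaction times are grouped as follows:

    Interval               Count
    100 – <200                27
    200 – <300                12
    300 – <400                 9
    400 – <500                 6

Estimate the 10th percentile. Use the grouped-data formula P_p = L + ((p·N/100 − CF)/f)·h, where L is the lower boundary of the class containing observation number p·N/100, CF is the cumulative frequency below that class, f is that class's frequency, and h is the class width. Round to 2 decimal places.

N = 54; target position k = 10/100 · 54 = 5.4.
Cumulative frequencies: 27, 39, 48, 54.
Observation 5.4 falls in the class 100 – <200.
L = 100, CF = 0, f = 27, h = 100.
P10 = 100 + ((5.4 − 0)/27)·100 = 100 + 20 = 120.

120.00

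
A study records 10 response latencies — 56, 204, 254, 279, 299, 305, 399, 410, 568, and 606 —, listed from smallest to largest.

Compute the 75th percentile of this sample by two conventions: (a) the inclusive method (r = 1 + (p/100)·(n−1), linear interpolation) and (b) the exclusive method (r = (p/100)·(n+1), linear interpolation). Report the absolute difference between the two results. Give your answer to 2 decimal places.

n = 10.
(a) r = 7.75; between ranks 7 (399) and 8 (410): 407.25.
(b) r = 8.25; between ranks 8 (410) and 9 (568): 449.5.
|407.25 − 449.5| = 42.25.

42.25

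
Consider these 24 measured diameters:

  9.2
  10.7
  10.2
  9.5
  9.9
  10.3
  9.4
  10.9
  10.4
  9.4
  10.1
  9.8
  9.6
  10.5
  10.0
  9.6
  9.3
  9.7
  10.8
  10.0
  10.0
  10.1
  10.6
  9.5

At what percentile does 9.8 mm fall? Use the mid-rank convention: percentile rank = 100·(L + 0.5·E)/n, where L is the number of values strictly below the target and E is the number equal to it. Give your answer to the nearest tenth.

Sorted: 9.2, 9.3, 9.4, 9.4, 9.5, 9.5, 9.6, 9.6, 9.7, 9.8, 9.9, 10.0, 10.0, 10.0, 10.1, 10.1, 10.2, 10.3, 10.4, 10.5, 10.6, 10.7, 10.8, 10.9.
Count below 9.8: L = 9; count equal: E = 1; n = 24.
Percentile rank = 100·(9 + 0.5·1)/24 = 100·9.5/24 = 39.58.

39.6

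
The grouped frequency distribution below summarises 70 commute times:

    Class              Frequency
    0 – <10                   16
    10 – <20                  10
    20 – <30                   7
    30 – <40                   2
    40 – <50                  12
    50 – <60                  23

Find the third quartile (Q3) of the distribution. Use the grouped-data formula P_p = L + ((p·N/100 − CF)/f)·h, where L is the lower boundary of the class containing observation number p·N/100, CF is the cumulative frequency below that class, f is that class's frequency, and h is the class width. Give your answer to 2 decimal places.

52.39

N = 70; target position k = 75/100 · 70 = 52.5.
Cumulative frequencies: 16, 26, 33, 35, 47, 70.
Observation 52.5 falls in the class 50 – <60.
L = 50, CF = 47, f = 23, h = 10.
P75 = 50 + ((52.5 − 47)/23)·10 = 50 + 2.3913 = 52.3913.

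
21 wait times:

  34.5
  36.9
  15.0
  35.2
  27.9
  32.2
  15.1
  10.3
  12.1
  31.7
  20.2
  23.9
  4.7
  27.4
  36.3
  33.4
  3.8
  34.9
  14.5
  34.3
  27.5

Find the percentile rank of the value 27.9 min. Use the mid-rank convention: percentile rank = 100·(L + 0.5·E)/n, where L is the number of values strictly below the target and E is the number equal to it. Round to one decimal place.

54.8

Sorted: 3.8, 4.7, 10.3, 12.1, 14.5, 15.0, 15.1, 20.2, 23.9, 27.4, 27.5, 27.9, 31.7, 32.2, 33.4, 34.3, 34.5, 34.9, 35.2, 36.3, 36.9.
Count below 27.9: L = 11; count equal: E = 1; n = 21.
Percentile rank = 100·(11 + 0.5·1)/21 = 100·11.5/21 = 54.76.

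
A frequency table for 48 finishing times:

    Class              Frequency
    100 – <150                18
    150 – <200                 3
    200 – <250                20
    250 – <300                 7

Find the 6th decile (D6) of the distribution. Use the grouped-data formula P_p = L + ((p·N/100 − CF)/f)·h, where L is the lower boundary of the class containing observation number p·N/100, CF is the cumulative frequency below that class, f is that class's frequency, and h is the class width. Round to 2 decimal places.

219.50

N = 48; target position k = 60/100 · 48 = 28.8.
Cumulative frequencies: 18, 21, 41, 48.
Observation 28.8 falls in the class 200 – <250.
L = 200, CF = 21, f = 20, h = 50.
P60 = 200 + ((28.8 − 21)/20)·50 = 200 + 19.5 = 219.5.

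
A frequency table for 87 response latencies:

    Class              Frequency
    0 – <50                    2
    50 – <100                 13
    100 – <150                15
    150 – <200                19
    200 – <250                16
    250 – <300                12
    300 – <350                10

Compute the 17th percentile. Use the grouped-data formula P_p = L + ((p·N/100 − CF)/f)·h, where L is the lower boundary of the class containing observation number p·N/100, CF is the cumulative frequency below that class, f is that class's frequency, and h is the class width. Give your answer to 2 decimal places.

N = 87; target position k = 17/100 · 87 = 14.79.
Cumulative frequencies: 2, 15, 30, 49, 65, 77, 87.
Observation 14.79 falls in the class 50 – <100.
L = 50, CF = 2, f = 13, h = 50.
P17 = 50 + ((14.79 − 2)/13)·50 = 50 + 49.1923 = 99.1923.

99.19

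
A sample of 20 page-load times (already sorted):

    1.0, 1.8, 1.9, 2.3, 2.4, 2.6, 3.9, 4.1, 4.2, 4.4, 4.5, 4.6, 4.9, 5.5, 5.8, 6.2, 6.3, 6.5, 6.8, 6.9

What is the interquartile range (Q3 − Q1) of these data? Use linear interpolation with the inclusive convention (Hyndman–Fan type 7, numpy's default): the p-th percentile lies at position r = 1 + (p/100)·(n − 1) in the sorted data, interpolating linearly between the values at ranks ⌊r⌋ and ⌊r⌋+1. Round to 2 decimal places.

3.35

n = 20.
P25: r = 5.75; ranks 5–6 are 2.4, 2.6; interpolating gives 2.55.
P75: r = 15.25; ranks 15–16 are 5.8, 6.2; interpolating gives 5.9.
Difference: 5.9 − 2.55 = 3.35.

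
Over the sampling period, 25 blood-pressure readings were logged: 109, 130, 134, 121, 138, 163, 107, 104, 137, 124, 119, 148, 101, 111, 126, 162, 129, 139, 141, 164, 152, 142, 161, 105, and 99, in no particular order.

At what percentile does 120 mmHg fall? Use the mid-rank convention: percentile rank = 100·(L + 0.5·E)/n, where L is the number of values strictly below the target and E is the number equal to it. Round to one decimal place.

Sorted: 99, 101, 104, 105, 107, 109, 111, 119, 121, 124, 126, 129, 130, 134, 137, 138, 139, 141, 142, 148, 152, 161, 162, 163, 164.
Count below 120: L = 8; count equal: E = 0; n = 25.
Percentile rank = 100·(8 + 0.5·0)/25 = 100·8/25 = 32.

32.0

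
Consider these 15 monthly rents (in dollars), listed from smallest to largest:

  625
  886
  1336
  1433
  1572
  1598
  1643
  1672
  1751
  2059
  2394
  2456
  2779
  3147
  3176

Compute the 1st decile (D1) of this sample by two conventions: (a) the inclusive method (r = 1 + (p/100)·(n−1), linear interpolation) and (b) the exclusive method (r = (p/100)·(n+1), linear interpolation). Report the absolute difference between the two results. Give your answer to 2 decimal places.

284.40

n = 15.
(a) r = 2.4; between ranks 2 (886) and 3 (1336): 1066.
(b) r = 1.6; between ranks 1 (625) and 2 (886): 781.6.
|1066 − 781.6| = 284.4.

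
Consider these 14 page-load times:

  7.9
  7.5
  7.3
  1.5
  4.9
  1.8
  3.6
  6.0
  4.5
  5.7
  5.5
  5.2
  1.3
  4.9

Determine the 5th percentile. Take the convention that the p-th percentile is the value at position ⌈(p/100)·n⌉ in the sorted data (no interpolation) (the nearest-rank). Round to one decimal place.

1.3

Sorted: 1.3, 1.5, 1.8, 3.6, 4.5, 4.9, 4.9, 5.2, 5.5, 5.7, 6.0, 7.3, 7.5, 7.9.
n = 14.
Position = ⌈5/100 · 14⌉ = ⌈0.7⌉ = 1.
The value at rank 1 is 1.3.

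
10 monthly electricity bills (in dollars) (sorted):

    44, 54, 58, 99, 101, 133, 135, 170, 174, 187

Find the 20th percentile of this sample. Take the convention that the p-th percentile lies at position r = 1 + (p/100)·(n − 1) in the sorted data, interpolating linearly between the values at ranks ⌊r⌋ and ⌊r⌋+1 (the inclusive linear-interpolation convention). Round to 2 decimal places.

57.20

n = 10.
r = 1 + (20/100)·(10 − 1) = 1 + 1.8 = 2.8.
Rank 2 is 54 and rank 3 is 58.
Interpolate: 54 + 0.8·(58 − 54) = 54 + 0.8·4 = 57.2.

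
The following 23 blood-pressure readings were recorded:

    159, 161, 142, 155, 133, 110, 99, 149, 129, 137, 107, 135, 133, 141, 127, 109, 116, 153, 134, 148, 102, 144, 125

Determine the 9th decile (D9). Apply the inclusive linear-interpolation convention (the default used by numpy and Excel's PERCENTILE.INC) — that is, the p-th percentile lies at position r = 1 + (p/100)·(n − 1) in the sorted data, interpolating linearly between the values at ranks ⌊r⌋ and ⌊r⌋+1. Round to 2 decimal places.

154.60

Sorted: 99, 102, 107, 109, 110, 116, 125, 127, 129, 133, 133, 134, 135, 137, 141, 142, 144, 148, 149, 153, 155, 159, 161.
n = 23.
r = 1 + (90/100)·(23 − 1) = 1 + 19.8 = 20.8.
Rank 20 is 153 and rank 21 is 155.
Interpolate: 153 + 0.8·(155 − 153) = 153 + 0.8·2 = 154.6.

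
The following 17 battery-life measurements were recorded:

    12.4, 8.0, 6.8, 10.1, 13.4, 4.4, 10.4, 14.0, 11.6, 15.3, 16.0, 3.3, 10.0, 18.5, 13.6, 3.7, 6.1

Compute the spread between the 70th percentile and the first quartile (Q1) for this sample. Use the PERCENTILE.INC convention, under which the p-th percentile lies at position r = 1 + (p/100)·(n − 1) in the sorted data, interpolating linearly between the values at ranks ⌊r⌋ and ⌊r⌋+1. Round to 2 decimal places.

Sorted: 3.3, 3.7, 4.4, 6.1, 6.8, 8.0, 10.0, 10.1, 10.4, 11.6, 12.4, 13.4, 13.6, 14.0, 15.3, 16.0, 18.5.
n = 17.
P25: r = 5 (integer) → 6.8.
P70: r = 12.2; ranks 12–13 are 13.4, 13.6; interpolating gives 13.44.
Difference: 13.44 − 6.8 = 6.64.

6.64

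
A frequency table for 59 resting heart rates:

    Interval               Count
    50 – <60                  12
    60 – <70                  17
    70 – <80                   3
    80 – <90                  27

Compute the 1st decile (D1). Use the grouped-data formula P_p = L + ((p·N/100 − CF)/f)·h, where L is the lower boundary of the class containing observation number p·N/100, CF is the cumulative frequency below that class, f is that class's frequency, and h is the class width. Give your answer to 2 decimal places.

N = 59; target position k = 10/100 · 59 = 5.9.
Cumulative frequencies: 12, 29, 32, 59.
Observation 5.9 falls in the class 50 – <60.
L = 50, CF = 0, f = 12, h = 10.
P10 = 50 + ((5.9 − 0)/12)·10 = 50 + 4.91667 = 54.9167.

54.92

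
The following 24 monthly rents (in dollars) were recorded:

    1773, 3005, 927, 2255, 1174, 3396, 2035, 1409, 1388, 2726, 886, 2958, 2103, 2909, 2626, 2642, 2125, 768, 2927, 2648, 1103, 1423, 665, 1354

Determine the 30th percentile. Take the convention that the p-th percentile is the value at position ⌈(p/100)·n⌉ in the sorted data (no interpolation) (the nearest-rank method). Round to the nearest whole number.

Sorted: 665, 768, 886, 927, 1103, 1174, 1354, 1388, 1409, 1423, 1773, 2035, 2103, 2125, 2255, 2626, 2642, 2648, 2726, 2909, 2927, 2958, 3005, 3396.
n = 24.
Position = ⌈30/100 · 24⌉ = ⌈7.2⌉ = 8.
The value at rank 8 is 1388.

1388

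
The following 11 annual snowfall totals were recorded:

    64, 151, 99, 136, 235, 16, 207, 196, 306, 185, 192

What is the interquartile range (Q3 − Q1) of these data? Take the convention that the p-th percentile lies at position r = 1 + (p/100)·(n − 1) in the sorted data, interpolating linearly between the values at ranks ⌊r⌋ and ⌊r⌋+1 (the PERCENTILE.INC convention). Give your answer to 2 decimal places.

84.00

Sorted: 16, 64, 99, 136, 151, 185, 192, 196, 207, 235, 306.
n = 11.
P25: r = 3.5; ranks 3–4 are 99, 136; interpolating gives 117.5.
P75: r = 8.5; ranks 8–9 are 196, 207; interpolating gives 201.5.
Difference: 201.5 − 117.5 = 84.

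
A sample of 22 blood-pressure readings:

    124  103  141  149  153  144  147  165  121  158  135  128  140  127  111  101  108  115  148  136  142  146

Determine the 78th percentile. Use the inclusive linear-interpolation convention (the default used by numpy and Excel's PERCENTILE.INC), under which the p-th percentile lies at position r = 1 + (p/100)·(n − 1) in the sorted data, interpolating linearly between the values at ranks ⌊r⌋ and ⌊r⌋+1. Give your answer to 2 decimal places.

147.38

Sorted: 101, 103, 108, 111, 115, 121, 124, 127, 128, 135, 136, 140, 141, 142, 144, 146, 147, 148, 149, 153, 158, 165.
n = 22.
r = 1 + (78/100)·(22 − 1) = 1 + 16.38 = 17.38.
Rank 17 is 147 and rank 18 is 148.
Interpolate: 147 + 0.38·(148 − 147) = 147 + 0.38·1 = 147.38.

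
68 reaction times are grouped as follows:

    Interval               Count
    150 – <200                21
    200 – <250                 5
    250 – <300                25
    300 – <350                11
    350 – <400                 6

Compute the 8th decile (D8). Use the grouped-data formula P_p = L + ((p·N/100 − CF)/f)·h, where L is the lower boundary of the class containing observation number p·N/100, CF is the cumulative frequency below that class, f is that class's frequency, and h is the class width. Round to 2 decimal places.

N = 68; target position k = 80/100 · 68 = 54.4.
Cumulative frequencies: 21, 26, 51, 62, 68.
Observation 54.4 falls in the class 300 – <350.
L = 300, CF = 51, f = 11, h = 50.
P80 = 300 + ((54.4 − 51)/11)·50 = 300 + 15.4545 = 315.455.

315.45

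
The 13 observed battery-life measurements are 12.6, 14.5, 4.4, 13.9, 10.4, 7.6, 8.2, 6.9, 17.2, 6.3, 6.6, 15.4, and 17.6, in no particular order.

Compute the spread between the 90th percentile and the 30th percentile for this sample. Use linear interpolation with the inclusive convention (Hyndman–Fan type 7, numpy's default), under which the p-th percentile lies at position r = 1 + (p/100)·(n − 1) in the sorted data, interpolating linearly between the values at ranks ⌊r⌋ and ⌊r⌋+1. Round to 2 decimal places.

Sorted: 4.4, 6.3, 6.6, 6.9, 7.6, 8.2, 10.4, 12.6, 13.9, 14.5, 15.4, 17.2, 17.6.
n = 13.
P30: r = 4.6; ranks 4–5 are 6.9, 7.6; interpolating gives 7.32.
P90: r = 11.8; ranks 11–12 are 15.4, 17.2; interpolating gives 16.84.
Difference: 16.84 − 7.32 = 9.52.

9.52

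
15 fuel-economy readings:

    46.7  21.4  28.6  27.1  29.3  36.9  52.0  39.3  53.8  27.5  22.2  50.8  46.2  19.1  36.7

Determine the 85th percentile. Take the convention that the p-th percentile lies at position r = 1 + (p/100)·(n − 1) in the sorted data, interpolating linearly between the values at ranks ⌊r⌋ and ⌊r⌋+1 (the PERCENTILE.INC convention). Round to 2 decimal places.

50.39

Sorted: 19.1, 21.4, 22.2, 27.1, 27.5, 28.6, 29.3, 36.7, 36.9, 39.3, 46.2, 46.7, 50.8, 52.0, 53.8.
n = 15.
r = 1 + (85/100)·(15 − 1) = 1 + 11.9 = 12.9.
Rank 12 is 46.7 and rank 13 is 50.8.
Interpolate: 46.7 + 0.9·(50.8 − 46.7) = 46.7 + 0.9·4.1 = 50.39.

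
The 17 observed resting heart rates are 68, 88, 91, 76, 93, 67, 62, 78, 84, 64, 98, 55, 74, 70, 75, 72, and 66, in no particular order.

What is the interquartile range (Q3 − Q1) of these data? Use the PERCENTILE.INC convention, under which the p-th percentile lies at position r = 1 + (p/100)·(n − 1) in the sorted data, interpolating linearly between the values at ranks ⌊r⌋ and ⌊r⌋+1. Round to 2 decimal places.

17.00

Sorted: 55, 62, 64, 66, 67, 68, 70, 72, 74, 75, 76, 78, 84, 88, 91, 93, 98.
n = 17.
P25: r = 5 (integer) → 67.
P75: r = 13 (integer) → 84.
Difference: 84 − 67 = 17.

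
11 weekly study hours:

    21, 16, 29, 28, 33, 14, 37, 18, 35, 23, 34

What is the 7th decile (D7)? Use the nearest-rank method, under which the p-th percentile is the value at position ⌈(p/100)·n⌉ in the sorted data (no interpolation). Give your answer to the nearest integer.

33

Sorted: 14, 16, 18, 21, 23, 28, 29, 33, 34, 35, 37.
n = 11.
Position = ⌈70/100 · 11⌉ = ⌈7.7⌉ = 8.
The value at rank 8 is 33.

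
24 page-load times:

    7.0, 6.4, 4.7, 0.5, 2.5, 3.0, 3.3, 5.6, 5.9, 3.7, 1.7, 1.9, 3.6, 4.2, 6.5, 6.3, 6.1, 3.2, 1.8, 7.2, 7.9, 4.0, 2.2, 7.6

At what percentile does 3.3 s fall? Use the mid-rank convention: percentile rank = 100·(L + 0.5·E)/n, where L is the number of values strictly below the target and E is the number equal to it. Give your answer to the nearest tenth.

35.4

Sorted: 0.5, 1.7, 1.8, 1.9, 2.2, 2.5, 3.0, 3.2, 3.3, 3.6, 3.7, 4.0, 4.2, 4.7, 5.6, 5.9, 6.1, 6.3, 6.4, 6.5, 7.0, 7.2, 7.6, 7.9.
Count below 3.3: L = 8; count equal: E = 1; n = 24.
Percentile rank = 100·(8 + 0.5·1)/24 = 100·8.5/24 = 35.42.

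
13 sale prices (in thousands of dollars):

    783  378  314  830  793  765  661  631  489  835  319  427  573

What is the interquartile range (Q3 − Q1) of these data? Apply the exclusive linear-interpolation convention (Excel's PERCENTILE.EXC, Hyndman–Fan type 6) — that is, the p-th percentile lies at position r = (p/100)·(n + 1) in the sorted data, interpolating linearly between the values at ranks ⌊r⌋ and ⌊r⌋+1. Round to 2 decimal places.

385.50

Sorted: 314, 319, 378, 427, 489, 573, 631, 661, 765, 783, 793, 830, 835.
n = 13.
P25: r = 3.5; ranks 3–4 are 378, 427; interpolating gives 402.5.
P75: r = 10.5; ranks 10–11 are 783, 793; interpolating gives 788.
Difference: 788 − 402.5 = 385.5.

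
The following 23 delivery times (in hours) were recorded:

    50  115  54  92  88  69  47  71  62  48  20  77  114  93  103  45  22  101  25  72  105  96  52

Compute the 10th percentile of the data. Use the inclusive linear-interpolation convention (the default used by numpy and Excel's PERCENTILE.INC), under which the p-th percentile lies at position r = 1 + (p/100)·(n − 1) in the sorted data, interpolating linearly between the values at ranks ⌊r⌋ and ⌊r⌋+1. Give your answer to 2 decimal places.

29.00

Sorted: 20, 22, 25, 45, 47, 48, 50, 52, 54, 62, 69, 71, 72, 77, 88, 92, 93, 96, 101, 103, 105, 114, 115.
n = 23.
r = 1 + (10/100)·(23 − 1) = 1 + 2.2 = 3.2.
Rank 3 is 25 and rank 4 is 45.
Interpolate: 25 + 0.2·(45 − 25) = 25 + 0.2·20 = 29.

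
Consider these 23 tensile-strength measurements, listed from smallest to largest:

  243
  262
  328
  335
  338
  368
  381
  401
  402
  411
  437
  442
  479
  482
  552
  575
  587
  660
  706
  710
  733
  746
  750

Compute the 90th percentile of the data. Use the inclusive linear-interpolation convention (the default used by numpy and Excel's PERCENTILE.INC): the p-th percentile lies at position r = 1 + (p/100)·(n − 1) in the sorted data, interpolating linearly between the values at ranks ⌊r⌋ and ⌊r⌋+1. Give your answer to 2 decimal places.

728.40

n = 23.
r = 1 + (90/100)·(23 − 1) = 1 + 19.8 = 20.8.
Rank 20 is 710 and rank 21 is 733.
Interpolate: 710 + 0.8·(733 − 710) = 710 + 0.8·23 = 728.4.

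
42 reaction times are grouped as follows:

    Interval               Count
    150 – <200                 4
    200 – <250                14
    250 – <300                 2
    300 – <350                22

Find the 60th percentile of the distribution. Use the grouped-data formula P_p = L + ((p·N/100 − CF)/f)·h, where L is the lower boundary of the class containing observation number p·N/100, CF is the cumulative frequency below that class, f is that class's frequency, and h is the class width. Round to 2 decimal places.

N = 42; target position k = 60/100 · 42 = 25.2.
Cumulative frequencies: 4, 18, 20, 42.
Observation 25.2 falls in the class 300 – <350.
L = 300, CF = 20, f = 22, h = 50.
P60 = 300 + ((25.2 − 20)/22)·50 = 300 + 11.8182 = 311.818.

311.82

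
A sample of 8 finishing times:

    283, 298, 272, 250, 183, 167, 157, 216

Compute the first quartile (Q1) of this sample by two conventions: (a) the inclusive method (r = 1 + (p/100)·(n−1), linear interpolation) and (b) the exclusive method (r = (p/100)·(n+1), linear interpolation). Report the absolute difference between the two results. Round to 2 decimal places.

8.00

Sorted: 157, 167, 183, 216, 250, 272, 283, 298.
n = 8.
(a) r = 2.75; between ranks 2 (167) and 3 (183): 179.
(b) r = 2.25; between ranks 2 (167) and 3 (183): 171.
|179 − 171| = 8.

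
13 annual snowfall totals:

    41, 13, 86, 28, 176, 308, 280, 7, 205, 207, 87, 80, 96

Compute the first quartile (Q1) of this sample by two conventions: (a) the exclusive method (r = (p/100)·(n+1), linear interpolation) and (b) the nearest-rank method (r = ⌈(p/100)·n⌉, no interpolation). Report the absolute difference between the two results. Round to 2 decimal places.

6.50

Sorted: 7, 13, 28, 41, 80, 86, 87, 96, 176, 205, 207, 280, 308.
n = 13.
(a) r = 3.5; between ranks 3 (28) and 4 (41): 34.5.
(b) the nearest-rank method: rank 4 → 41.
|34.5 − 41| = 6.5.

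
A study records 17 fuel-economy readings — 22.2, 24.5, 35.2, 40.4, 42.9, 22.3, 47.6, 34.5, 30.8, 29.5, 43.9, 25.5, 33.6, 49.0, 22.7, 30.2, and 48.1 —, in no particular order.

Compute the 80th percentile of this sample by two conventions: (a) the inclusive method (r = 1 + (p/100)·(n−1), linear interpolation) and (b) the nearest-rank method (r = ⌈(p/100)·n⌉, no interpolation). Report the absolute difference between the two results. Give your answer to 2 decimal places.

Sorted: 22.2, 22.3, 22.7, 24.5, 25.5, 29.5, 30.2, 30.8, 33.6, 34.5, 35.2, 40.4, 42.9, 43.9, 47.6, 48.1, 49.0.
n = 17.
(a) r = 13.8; between ranks 13 (42.9) and 14 (43.9): 43.7.
(b) the nearest-rank method: rank 14 → 43.9.
|43.7 − 43.9| = 0.2.

0.20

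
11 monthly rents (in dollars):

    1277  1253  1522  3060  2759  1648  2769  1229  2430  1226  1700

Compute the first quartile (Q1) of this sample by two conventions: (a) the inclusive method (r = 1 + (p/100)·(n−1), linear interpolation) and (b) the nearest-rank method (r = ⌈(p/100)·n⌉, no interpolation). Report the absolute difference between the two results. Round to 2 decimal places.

Sorted: 1226, 1229, 1253, 1277, 1522, 1648, 1700, 2430, 2759, 2769, 3060.
n = 11.
(a) r = 3.5; between ranks 3 (1253) and 4 (1277): 1265.
(b) the nearest-rank method: rank 3 → 1253.
|1265 − 1253| = 12.

12.00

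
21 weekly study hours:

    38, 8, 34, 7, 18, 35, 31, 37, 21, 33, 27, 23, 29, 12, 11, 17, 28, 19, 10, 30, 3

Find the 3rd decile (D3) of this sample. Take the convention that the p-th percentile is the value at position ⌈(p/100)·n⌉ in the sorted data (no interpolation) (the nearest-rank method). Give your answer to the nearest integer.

Sorted: 3, 7, 8, 10, 11, 12, 17, 18, 19, 21, 23, 27, 28, 29, 30, 31, 33, 34, 35, 37, 38.
n = 21.
Position = ⌈30/100 · 21⌉ = ⌈6.3⌉ = 7.
The value at rank 7 is 17.

17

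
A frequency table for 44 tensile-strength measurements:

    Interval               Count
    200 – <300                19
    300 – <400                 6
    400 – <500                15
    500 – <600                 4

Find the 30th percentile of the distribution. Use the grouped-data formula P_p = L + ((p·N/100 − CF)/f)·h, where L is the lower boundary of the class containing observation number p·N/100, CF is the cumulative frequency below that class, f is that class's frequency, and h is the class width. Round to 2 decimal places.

N = 44; target position k = 30/100 · 44 = 13.2.
Cumulative frequencies: 19, 25, 40, 44.
Observation 13.2 falls in the class 200 – <300.
L = 200, CF = 0, f = 19, h = 100.
P30 = 200 + ((13.2 − 0)/19)·100 = 200 + 69.4737 = 269.474.

269.47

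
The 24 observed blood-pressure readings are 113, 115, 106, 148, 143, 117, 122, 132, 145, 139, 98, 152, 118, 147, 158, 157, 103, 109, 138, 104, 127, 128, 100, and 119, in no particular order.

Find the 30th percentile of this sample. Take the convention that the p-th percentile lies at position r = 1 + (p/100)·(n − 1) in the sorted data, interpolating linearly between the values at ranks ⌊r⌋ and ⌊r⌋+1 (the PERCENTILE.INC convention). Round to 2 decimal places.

114.80

Sorted: 98, 100, 103, 104, 106, 109, 113, 115, 117, 118, 119, 122, 127, 128, 132, 138, 139, 143, 145, 147, 148, 152, 157, 158.
n = 24.
r = 1 + (30/100)·(24 − 1) = 1 + 6.9 = 7.9.
Rank 7 is 113 and rank 8 is 115.
Interpolate: 113 + 0.9·(115 − 113) = 113 + 0.9·2 = 114.8.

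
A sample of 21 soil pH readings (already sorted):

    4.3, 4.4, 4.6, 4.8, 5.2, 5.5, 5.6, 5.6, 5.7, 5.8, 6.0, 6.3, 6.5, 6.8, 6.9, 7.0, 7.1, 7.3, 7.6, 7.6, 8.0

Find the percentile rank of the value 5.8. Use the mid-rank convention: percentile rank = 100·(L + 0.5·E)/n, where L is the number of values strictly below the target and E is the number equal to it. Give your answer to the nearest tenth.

45.2

Count below 5.8: L = 9; count equal: E = 1; n = 21.
Percentile rank = 100·(9 + 0.5·1)/21 = 100·9.5/21 = 45.24.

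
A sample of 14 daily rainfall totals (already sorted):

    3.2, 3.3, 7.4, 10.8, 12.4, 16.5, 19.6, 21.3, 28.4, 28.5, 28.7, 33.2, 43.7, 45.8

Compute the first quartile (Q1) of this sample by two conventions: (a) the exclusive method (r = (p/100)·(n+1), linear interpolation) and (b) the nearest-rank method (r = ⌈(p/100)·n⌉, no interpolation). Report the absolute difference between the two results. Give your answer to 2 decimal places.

n = 14.
(a) r = 3.75; between ranks 3 (7.4) and 4 (10.8): 9.95.
(b) the nearest-rank method: rank 4 → 10.8.
|9.95 − 10.8| = 0.85.

0.85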